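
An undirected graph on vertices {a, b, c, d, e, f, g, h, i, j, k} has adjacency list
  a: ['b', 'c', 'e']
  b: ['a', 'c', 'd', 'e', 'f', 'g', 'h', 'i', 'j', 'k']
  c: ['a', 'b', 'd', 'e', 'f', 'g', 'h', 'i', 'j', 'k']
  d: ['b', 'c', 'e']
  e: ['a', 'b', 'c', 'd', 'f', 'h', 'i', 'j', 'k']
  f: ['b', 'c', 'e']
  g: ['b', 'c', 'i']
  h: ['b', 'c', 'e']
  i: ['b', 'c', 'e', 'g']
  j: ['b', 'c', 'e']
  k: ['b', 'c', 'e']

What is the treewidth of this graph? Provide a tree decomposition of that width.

Each bag holds 4 vertices, so the decomposition has width 3, which upper-bounds the treewidth. On the other hand G contains the 4-clique {b, c, g, i}. A clique must lie in a single bag of any decomposition, so no decomposition can have width below 3. Hence tw(G) = 3 exactly.

Treewidth 3.
One such decomposition:
Bags: B1 = {b, c, e, i}  B2 = {b, c, e, f}  B3 = {b, c, e, k}  B4 = {b, c, e, h}  B5 = {b, c, g, i}  B6 = {a, b, c, e}  B7 = {b, c, e, j}  B8 = {b, c, d, e}
Tree: B1–B2, B1–B3, B1–B4, B1–B5, B3–B6, B2–B7, B4–B8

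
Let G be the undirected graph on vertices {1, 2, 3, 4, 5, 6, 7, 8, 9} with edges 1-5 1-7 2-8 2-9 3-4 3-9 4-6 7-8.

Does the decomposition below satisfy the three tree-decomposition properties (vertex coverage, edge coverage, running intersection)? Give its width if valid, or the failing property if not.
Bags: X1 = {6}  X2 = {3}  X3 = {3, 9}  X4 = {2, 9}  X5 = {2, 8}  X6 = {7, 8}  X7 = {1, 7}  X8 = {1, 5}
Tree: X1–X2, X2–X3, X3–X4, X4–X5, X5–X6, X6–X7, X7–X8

A tree decomposition must satisfy three properties: every vertex lies in some bag; for every edge, both endpoints lie together in some bag; and for every vertex, the bags containing it form a connected subtree. Here vertex 4 appears in no bag, so the decomposition is invalid.

No — vertex 4 appears in no bag.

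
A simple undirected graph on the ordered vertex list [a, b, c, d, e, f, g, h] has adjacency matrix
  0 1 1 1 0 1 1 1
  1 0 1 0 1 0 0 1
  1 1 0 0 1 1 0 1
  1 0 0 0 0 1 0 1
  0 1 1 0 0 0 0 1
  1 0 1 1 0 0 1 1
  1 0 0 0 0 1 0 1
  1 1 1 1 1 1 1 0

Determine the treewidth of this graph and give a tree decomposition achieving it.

Every bag has size at most 4, so the width is 4 − 1 = 3 and tw(G) ≤ 3. Conversely, {b, c, e, h} is a clique of size 4, and the vertices of any clique must share a bag in every tree decomposition; so some bag has ≥ 4 vertices and tw(G) ≥ 3. Hence tw(G) = 3 exactly.

Treewidth 3.
One optimal decomposition is:
Bags: B1 = {a, f, g, h}  B2 = {a, d, f, h}  B3 = {a, c, f, h}  B4 = {a, b, c, h}  B5 = {b, c, e, h}
Tree: B1–B2, B2–B3, B3–B4, B4–B5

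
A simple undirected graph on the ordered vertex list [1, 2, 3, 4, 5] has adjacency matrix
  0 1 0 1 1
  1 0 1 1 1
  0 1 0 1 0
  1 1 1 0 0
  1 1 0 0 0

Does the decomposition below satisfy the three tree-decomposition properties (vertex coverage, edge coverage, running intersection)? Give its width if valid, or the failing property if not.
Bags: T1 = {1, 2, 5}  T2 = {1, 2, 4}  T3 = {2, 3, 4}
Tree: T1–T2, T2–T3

Every vertex of G appears in some bag (union = {1, 2, 3, 4, 5}); every edge is covered by a bag; and for each vertex v the set of bags containing v is connected in the bag tree. The decomposition is therefore valid. The largest bag has 3 vertices, so the width is 2.

Yes; width 2.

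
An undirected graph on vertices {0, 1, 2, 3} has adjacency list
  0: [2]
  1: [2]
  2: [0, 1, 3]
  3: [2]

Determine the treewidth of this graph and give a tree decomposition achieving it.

Treewidth 1.
Bags: B1 = {1, 2}  B2 = {0, 2}  B3 = {2, 3}
Tree: B1–B2, B2–B3

The largest bag has 2 vertices, giving width 1; this decomposition certifies tw(G) ≤ 1. Any graph with an edge has treewidth ≥ 1, and G has the edge 1–2. Hence tw(G) = 1 exactly.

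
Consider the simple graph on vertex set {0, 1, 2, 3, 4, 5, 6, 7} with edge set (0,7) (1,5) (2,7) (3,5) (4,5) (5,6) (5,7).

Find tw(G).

A width-1 tree decomposition is:
Bags: B1 = {2, 7}  B2 = {5, 7}  B3 = {1, 5}  B4 = {5, 6}  B5 = {3, 5}  B6 = {0, 7}  B7 = {4, 5}
Tree: B1–B2, B2–B3, B3–B4, B4–B5, B1–B6, B3–B7
Every bag has size at most 2, so the width is 2 − 1 = 1 and tw(G) ≤ 1. Since G has at least one edge (e.g. 7–2), it is not an edgeless graph, so tw(G) ≥ 1. Therefore the treewidth is 1.

1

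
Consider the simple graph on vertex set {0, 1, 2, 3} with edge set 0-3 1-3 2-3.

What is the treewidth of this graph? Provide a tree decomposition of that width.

The largest bag has 2 vertices, giving width 1; this decomposition certifies tw(G) ≤ 1. Any graph with an edge has treewidth ≥ 1, and G has the edge 3–0. Combining the bounds, tw(G) = 1.

Treewidth 1.
One optimal decomposition is:
Bags: B1 = {0, 3}  B2 = {2, 3}  B3 = {1, 3}
Tree: B1–B2, B1–B3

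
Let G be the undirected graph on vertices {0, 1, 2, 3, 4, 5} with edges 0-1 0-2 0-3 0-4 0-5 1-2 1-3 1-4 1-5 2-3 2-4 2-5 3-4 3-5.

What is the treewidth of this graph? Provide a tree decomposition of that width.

The largest bag has 5 vertices, giving width 4; this decomposition certifies tw(G) ≤ 4. Conversely, {0, 1, 2, 3, 4} is a clique of size 5, and the vertices of any clique must share a bag in every tree decomposition; so some bag has ≥ 5 vertices and tw(G) ≥ 4. The upper and lower bounds meet at 4, so that is the treewidth.

Treewidth 4.
One optimal decomposition is:
Bags: B1 = {0, 1, 2, 3, 4}  B2 = {0, 1, 2, 3, 5}
Tree: B1–B2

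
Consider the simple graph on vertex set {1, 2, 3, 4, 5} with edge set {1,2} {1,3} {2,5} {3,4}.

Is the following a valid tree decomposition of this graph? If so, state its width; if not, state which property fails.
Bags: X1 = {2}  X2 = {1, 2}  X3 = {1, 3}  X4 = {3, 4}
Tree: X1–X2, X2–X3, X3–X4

A tree decomposition must satisfy three properties: every vertex lies in some bag; for every edge, both endpoints lie together in some bag; and for every vertex, the bags containing it form a connected subtree. Here vertex 5 appears in no bag, so the decomposition is invalid.

No — vertex 5 appears in no bag.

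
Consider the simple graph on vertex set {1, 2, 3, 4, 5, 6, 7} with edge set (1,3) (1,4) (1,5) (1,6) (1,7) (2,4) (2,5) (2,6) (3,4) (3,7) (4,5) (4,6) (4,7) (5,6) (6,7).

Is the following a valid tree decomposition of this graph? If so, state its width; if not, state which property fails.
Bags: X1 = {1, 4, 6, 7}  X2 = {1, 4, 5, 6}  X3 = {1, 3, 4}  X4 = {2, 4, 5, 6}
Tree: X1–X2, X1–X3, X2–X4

A tree decomposition must satisfy three properties: every vertex lies in some bag; for every edge, both endpoints lie together in some bag; and for every vertex, the bags containing it form a connected subtree. Here edge (7,3) lies in no bag, so the decomposition is invalid.

No — edge (7,3) lies in no bag.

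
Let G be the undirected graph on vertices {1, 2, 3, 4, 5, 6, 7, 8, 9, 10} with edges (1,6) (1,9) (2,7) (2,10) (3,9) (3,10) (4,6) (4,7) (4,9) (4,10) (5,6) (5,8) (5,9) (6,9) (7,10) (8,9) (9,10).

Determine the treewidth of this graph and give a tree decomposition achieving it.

Treewidth 2.
One such decomposition:
Bags: B1 = {4, 7, 10}  B2 = {4, 9, 10}  B3 = {4, 6, 9}  B4 = {5, 6, 9}  B5 = {1, 6, 9}  B6 = {2, 7, 10}  B7 = {3, 9, 10}  B8 = {5, 8, 9}
Tree: B1–B2, B2–B3, B3–B4, B3–B5, B1–B6, B2–B7, B4–B8

Every bag has size at most 3, so the width is 3 − 1 = 2 and tw(G) ≤ 2. Conversely, {5, 8, 9} is a clique of size 3, and the vertices of any clique must share a bag in every tree decomposition; so some bag has ≥ 3 vertices and tw(G) ≥ 2. Therefore the treewidth is 2.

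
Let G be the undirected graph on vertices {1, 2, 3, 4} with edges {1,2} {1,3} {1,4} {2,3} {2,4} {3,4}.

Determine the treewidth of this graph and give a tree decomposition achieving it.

With just one bag of size 4, the width is 4 − 1 = 3, so tw(G) ≤ 3. On the other hand G contains the 4-clique {1, 2, 3, 4}. A clique must lie in a single bag of any decomposition, so no decomposition can have width below 3. Hence tw(G) = 3 exactly.

Treewidth 3.
One such decomposition:
Bags: B1 = {1, 2, 3, 4}
Tree: (single bag)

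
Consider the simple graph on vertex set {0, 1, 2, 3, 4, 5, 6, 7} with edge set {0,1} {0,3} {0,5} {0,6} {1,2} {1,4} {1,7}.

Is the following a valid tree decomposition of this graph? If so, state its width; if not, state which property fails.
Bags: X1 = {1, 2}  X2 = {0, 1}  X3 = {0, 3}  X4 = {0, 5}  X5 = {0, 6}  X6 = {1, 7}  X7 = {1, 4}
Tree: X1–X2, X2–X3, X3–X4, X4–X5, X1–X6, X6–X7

Checking the three conditions: (i) the bags cover all of {0, 1, 2, 3, 4, 5, 6, 7}; (ii) for each edge, some bag contains both endpoints; (iii) the bags containing any fixed vertex form a subtree. All hold, so the decomposition is valid with width 2 − 1 = 1.

Yes; width 1.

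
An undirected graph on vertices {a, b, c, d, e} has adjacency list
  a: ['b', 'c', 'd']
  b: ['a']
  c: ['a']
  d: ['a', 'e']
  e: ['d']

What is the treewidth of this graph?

1

A width-1 tree decomposition is:
Bags: B1 = {a, d}  B2 = {a, c}  B3 = {a, b}  B4 = {d, e}
Tree: B1–B2, B1–B3, B1–B4
Every bag has size at most 2, so the width is 2 − 1 = 1 and tw(G) ≤ 1. G has an edge, so its treewidth is at least 1. The upper and lower bounds meet at 1, so that is the treewidth.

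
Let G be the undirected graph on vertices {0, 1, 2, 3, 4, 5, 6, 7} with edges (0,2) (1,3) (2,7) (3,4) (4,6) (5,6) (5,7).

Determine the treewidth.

A width-1 tree decomposition is:
Bags: B1 = {0, 2}  B2 = {2, 7}  B3 = {5, 7}  B4 = {5, 6}  B5 = {4, 6}  B6 = {3, 4}  B7 = {1, 3}
Tree: B1–B2, B2–B3, B3–B4, B4–B5, B5–B6, B6–B7
Every bag has size at most 2, so the width is 2 − 1 = 1 and tw(G) ≤ 1. G has an edge, so its treewidth is at least 1. Therefore the treewidth is 1.

1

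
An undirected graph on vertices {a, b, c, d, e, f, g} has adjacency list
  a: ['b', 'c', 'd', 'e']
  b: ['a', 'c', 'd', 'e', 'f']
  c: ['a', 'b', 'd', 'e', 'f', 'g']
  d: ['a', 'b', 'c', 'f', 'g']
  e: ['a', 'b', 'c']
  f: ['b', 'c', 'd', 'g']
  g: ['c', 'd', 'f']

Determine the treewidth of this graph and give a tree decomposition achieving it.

The largest bag has 4 vertices, giving width 3; this decomposition certifies tw(G) ≤ 3. On the other hand G contains the 4-clique {a, b, c, d}. A clique must lie in a single bag of any decomposition, so no decomposition can have width below 3. Hence tw(G) = 3 exactly.

Treewidth 3.
Bags: B1 = {b, c, d, f}  B2 = {c, d, f, g}  B3 = {a, b, c, d}  B4 = {a, b, c, e}
Tree: B1–B2, B1–B3, B3–B4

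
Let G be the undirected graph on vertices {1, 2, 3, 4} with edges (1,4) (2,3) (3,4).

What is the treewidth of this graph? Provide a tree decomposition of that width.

The largest bag has 2 vertices, giving width 1; this decomposition certifies tw(G) ≤ 1. Any graph with an edge has treewidth ≥ 1, and G has the edge 2–3. Combining the bounds, tw(G) = 1.

Treewidth 1.
One optimal decomposition is:
Bags: B1 = {2, 3}  B2 = {3, 4}  B3 = {1, 4}
Tree: B1–B2, B2–B3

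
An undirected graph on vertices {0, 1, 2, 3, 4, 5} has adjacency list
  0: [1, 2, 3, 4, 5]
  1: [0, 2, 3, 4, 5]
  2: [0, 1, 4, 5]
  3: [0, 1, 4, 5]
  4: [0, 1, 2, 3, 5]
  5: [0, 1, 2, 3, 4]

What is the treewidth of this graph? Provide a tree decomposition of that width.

Every bag has size at most 5, so the width is 5 − 1 = 4 and tw(G) ≤ 4. Conversely, {0, 1, 2, 4, 5} is a clique of size 5, and the vertices of any clique must share a bag in every tree decomposition; so some bag has ≥ 5 vertices and tw(G) ≥ 4. The upper and lower bounds meet at 4, so that is the treewidth.

Treewidth 4.
One optimal decomposition is:
Bags: B1 = {0, 1, 3, 4, 5}  B2 = {0, 1, 2, 4, 5}
Tree: B1–B2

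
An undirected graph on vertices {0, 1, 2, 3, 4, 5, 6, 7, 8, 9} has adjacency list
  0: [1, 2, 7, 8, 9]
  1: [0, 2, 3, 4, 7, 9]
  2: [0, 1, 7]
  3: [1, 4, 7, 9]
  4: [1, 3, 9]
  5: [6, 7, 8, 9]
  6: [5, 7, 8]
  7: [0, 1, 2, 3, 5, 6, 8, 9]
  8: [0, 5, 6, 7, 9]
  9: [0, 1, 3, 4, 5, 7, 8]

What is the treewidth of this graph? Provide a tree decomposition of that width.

Treewidth 3.
Bags: B1 = {0, 7, 8, 9}  B2 = {0, 1, 7, 9}  B3 = {5, 7, 8, 9}  B4 = {1, 3, 7, 9}  B5 = {1, 3, 4, 9}  B6 = {5, 6, 7, 8}  B7 = {0, 1, 2, 7}
Tree: B1–B2, B1–B3, B2–B4, B4–B5, B3–B6, B2–B7

Every bag has size at most 4, so the width is 4 − 1 = 3 and tw(G) ≤ 3. For the lower bound, the 4 vertices {1, 3, 4, 9} are pairwise adjacent, and any tree decomposition puts a clique entirely inside one bag — forcing width ≥ 3. The upper and lower bounds meet at 3, so that is the treewidth.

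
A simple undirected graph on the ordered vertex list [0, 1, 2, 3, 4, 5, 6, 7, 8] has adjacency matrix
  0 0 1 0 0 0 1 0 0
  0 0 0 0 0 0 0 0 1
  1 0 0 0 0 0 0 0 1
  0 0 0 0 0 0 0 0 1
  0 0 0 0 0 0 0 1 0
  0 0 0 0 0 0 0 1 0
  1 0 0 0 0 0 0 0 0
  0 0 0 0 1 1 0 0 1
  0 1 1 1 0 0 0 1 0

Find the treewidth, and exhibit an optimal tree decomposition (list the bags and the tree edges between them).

Treewidth 1.
One optimal decomposition is:
Bags: B1 = {3, 8}  B2 = {7, 8}  B3 = {2, 8}  B4 = {5, 7}  B5 = {1, 8}  B6 = {0, 2}  B7 = {4, 7}  B8 = {0, 6}
Tree: B1–B2, B1–B3, B2–B4, B1–B5, B3–B6, B4–B7, B6–B8

Every bag has size at most 2, so the width is 2 − 1 = 1 and tw(G) ≤ 1. Any graph with an edge has treewidth ≥ 1, and G has the edge 3–8. Hence tw(G) = 1 exactly.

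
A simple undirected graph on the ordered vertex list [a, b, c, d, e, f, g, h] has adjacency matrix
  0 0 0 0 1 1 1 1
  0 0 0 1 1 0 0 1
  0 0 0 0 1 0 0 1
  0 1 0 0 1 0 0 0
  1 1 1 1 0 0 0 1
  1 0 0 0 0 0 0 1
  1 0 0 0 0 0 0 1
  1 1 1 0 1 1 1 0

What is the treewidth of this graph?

2

A width-2 tree decomposition is:
Bags: B1 = {c, e, h}  B2 = {a, e, h}  B3 = {b, e, h}  B4 = {a, f, h}  B5 = {b, d, e}  B6 = {a, g, h}
Tree: B1–B2, B2–B3, B2–B4, B3–B5, B2–B6
Every bag has size at most 3, so the width is 3 − 1 = 2 and tw(G) ≤ 2. On the other hand G contains the 3-clique {b, d, e}. A clique must lie in a single bag of any decomposition, so no decomposition can have width below 2. Hence tw(G) = 2 exactly.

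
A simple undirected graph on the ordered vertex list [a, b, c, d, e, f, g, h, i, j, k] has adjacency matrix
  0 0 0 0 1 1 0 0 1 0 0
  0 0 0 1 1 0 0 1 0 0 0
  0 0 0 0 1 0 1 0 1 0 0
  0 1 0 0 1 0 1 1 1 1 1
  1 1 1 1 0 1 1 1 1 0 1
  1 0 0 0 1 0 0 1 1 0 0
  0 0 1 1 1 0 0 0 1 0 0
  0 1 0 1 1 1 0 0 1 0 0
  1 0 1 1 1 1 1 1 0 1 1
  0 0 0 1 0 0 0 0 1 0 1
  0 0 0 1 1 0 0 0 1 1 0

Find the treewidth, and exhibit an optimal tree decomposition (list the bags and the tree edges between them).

Treewidth 3.
Bags: B1 = {d, e, i, k}  B2 = {d, e, h, i}  B3 = {d, i, j, k}  B4 = {e, f, h, i}  B5 = {d, e, g, i}  B6 = {b, d, e, h}  B7 = {a, e, f, i}  B8 = {c, e, g, i}
Tree: B1–B2, B1–B3, B2–B4, B1–B5, B2–B6, B4–B7, B5–B8

The largest bag has 4 vertices, giving width 3; this decomposition certifies tw(G) ≤ 3. Conversely, {b, d, e, h} is a clique of size 4, and the vertices of any clique must share a bag in every tree decomposition; so some bag has ≥ 4 vertices and tw(G) ≥ 3. The upper and lower bounds meet at 3, so that is the treewidth.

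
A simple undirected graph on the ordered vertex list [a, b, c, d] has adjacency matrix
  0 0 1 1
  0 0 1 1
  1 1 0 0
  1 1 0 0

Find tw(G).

2

A width-2 tree decomposition is:
Bags: B1 = {a, c, d}  B2 = {b, c, d}
Tree: B1–B2
The largest bag has 3 vertices, giving width 2; this decomposition certifies tw(G) ≤ 2. Since d–a–c–b–d is a cycle in G, G is not acyclic. Forests are exactly the graphs of treewidth ≤ 1, so tw(G) ≥ 2. Therefore the treewidth is 2.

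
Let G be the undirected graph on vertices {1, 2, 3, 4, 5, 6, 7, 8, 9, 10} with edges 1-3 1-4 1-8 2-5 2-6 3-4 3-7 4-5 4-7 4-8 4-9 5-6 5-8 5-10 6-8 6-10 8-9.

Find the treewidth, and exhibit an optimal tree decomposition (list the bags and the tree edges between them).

The largest bag has 3 vertices, giving width 2; this decomposition certifies tw(G) ≤ 2. Conversely, {2, 5, 6} is a clique of size 3, and the vertices of any clique must share a bag in every tree decomposition; so some bag has ≥ 3 vertices and tw(G) ≥ 2. Hence tw(G) = 2 exactly.

Treewidth 2.
One optimal decomposition is:
Bags: B1 = {4, 5, 8}  B2 = {5, 6, 8}  B3 = {4, 8, 9}  B4 = {1, 4, 8}  B5 = {5, 6, 10}  B6 = {1, 3, 4}  B7 = {3, 4, 7}  B8 = {2, 5, 6}
Tree: B1–B2, B1–B3, B3–B4, B2–B5, B4–B6, B6–B7, B2–B8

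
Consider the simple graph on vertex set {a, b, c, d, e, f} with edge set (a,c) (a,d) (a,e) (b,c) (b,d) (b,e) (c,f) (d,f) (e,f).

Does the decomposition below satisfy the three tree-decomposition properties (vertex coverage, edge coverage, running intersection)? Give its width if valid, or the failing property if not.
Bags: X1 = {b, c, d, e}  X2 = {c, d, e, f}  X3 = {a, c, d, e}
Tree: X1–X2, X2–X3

Vertex coverage: the bags together contain {a, b, c, d, e, f}, the full vertex set. Edge coverage: each edge of G has both endpoints in at least one bag. Running intersection: for every vertex, the bags containing it form a connected subtree. All three properties hold, so this is a valid tree decomposition of width max|bag| − 1 = 3, and hence tw(G) ≤ 3.

Yes; width 3.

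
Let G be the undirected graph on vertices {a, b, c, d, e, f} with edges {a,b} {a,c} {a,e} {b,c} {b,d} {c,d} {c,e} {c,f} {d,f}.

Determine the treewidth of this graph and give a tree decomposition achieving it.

Treewidth 2.
One such decomposition:
Bags: B1 = {b, c, d}  B2 = {a, b, c}  B3 = {a, c, e}  B4 = {c, d, f}
Tree: B1–B2, B2–B3, B1–B4

Every bag has size at most 3, so the width is 3 − 1 = 2 and tw(G) ≤ 2. For the lower bound, the 3 vertices {c, d, f} are pairwise adjacent, and any tree decomposition puts a clique entirely inside one bag — forcing width ≥ 2. Hence tw(G) = 2 exactly.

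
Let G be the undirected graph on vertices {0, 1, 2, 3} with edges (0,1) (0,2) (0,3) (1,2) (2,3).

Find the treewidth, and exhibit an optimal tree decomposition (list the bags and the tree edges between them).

Each bag holds 3 vertices, so the decomposition has width 2, which upper-bounds the treewidth. Conversely, {0, 1, 2} is a clique of size 3, and the vertices of any clique must share a bag in every tree decomposition; so some bag has ≥ 3 vertices and tw(G) ≥ 2. Combining the bounds, tw(G) = 2.

Treewidth 2.
One optimal decomposition is:
Bags: B1 = {0, 1, 2}  B2 = {0, 2, 3}
Tree: B1–B2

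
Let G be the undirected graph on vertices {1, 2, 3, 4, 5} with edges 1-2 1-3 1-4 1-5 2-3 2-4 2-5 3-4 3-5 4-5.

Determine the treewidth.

A width-4 tree decomposition is:
Bags: B1 = {1, 2, 3, 4, 5}
Tree: (single bag)
With just one bag of size 5, the width is 5 − 1 = 4, so tw(G) ≤ 4. Conversely, {1, 2, 3, 4, 5} is a clique of size 5, and the vertices of any clique must share a bag in every tree decomposition; so some bag has ≥ 5 vertices and tw(G) ≥ 4. Combining the bounds, tw(G) = 4.

4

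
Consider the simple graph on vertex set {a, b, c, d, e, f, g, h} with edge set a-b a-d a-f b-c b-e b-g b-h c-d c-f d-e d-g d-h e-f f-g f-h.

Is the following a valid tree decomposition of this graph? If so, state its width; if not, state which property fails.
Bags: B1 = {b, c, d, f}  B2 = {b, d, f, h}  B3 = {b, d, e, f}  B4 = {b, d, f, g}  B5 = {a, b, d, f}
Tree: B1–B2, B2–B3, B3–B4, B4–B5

Yes; width 3.

Every vertex of G appears in some bag (union = {a, b, c, d, e, f, g, h}); every edge is covered by a bag; and for each vertex v the set of bags containing v is connected in the bag tree. The decomposition is therefore valid. The largest bag has 4 vertices, so the width is 3.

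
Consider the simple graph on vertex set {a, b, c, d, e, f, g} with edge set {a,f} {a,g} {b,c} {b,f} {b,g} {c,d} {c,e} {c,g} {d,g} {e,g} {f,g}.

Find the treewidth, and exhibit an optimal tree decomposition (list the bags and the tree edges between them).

The largest bag has 3 vertices, giving width 2; this decomposition certifies tw(G) ≤ 2. For the lower bound, the 3 vertices {a, f, g} are pairwise adjacent, and any tree decomposition puts a clique entirely inside one bag — forcing width ≥ 2. Hence tw(G) = 2 exactly.

Treewidth 2.
One such decomposition:
Bags: B1 = {c, e, g}  B2 = {c, d, g}  B3 = {b, c, g}  B4 = {b, f, g}  B5 = {a, f, g}
Tree: B1–B2, B2–B3, B3–B4, B4–B5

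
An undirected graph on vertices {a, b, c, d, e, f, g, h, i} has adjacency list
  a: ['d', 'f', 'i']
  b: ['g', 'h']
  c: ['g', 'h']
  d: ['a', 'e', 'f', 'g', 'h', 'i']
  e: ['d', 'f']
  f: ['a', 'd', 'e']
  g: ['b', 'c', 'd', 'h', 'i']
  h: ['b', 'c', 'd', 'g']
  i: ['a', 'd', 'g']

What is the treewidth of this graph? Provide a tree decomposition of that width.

Treewidth 2.
One optimal decomposition is:
Bags: B1 = {d, g, i}  B2 = {d, g, h}  B3 = {a, d, i}  B4 = {a, d, f}  B5 = {c, g, h}  B6 = {b, g, h}  B7 = {d, e, f}
Tree: B1–B2, B1–B3, B3–B4, B2–B5, B2–B6, B4–B7

Every bag has size at most 3, so the width is 3 − 1 = 2 and tw(G) ≤ 2. Conversely, {d, g, h} is a clique of size 3, and the vertices of any clique must share a bag in every tree decomposition; so some bag has ≥ 3 vertices and tw(G) ≥ 2. Combining the bounds, tw(G) = 2.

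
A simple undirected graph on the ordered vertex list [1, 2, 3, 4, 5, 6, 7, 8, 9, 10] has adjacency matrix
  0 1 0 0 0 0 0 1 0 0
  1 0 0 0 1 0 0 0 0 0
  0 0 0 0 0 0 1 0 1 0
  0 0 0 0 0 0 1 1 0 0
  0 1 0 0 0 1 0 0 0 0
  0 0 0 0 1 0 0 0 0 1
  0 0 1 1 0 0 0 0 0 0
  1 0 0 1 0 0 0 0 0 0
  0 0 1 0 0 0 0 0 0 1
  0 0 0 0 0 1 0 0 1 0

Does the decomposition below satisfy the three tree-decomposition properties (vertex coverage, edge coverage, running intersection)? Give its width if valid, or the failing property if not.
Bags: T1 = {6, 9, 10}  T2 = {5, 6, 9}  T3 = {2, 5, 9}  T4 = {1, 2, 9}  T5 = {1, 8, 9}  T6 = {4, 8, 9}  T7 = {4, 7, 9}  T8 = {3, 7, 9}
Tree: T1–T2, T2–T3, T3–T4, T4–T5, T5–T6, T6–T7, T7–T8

Yes; width 2.

Every vertex of G appears in some bag (union = {1, 2, 3, 4, 5, 6, 7, 8, 9, 10}); every edge is covered by a bag; and for each vertex v the set of bags containing v is connected in the bag tree. The decomposition is therefore valid. The largest bag has 3 vertices, so the width is 2.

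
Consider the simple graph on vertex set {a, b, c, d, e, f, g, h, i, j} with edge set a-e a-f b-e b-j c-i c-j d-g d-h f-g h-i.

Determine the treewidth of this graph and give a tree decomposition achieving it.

Treewidth 2.
One optimal decomposition is:
Bags: B1 = {a, f, g}  B2 = {a, e, g}  B3 = {b, e, g}  B4 = {b, g, j}  B5 = {c, g, j}  B6 = {c, g, i}  B7 = {g, h, i}  B8 = {d, g, h}
Tree: B1–B2, B2–B3, B3–B4, B4–B5, B5–B6, B6–B7, B7–B8

Every bag has size at most 3, so the width is 3 − 1 = 2 and tw(G) ≤ 2. Since g–f–a–e–b–j–c–i–h–d–g is a cycle in G, G is not acyclic. Forests are exactly the graphs of treewidth ≤ 1, so tw(G) ≥ 2. Hence tw(G) = 2 exactly.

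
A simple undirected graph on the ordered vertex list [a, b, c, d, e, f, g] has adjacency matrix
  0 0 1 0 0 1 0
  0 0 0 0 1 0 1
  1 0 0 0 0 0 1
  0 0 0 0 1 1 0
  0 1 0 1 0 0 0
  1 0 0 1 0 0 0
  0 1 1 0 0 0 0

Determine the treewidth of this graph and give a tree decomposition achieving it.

Treewidth 2.
Bags: B1 = {b, d, e}  B2 = {b, d, g}  B3 = {c, d, g}  B4 = {a, c, d}  B5 = {a, d, f}
Tree: B1–B2, B2–B3, B3–B4, B4–B5

Each bag holds 3 vertices, so the decomposition has width 2, which upper-bounds the treewidth. For the lower bound, G contains the cycle d–e–b–g–c–a–f–d, so G is not a forest; only forests have treewidth ≤ 1, hence tw(G) ≥ 2. Therefore the treewidth is 2.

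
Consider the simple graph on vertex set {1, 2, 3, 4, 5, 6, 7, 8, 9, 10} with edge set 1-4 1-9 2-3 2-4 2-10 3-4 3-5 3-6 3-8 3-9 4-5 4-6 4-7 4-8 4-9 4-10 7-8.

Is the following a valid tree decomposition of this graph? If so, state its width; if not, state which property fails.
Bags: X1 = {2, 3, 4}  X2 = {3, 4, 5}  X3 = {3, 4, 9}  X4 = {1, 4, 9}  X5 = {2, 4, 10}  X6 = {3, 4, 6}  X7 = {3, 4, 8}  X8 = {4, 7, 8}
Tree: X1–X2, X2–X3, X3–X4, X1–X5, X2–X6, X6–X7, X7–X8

Vertex coverage: the bags together contain {1, 2, 3, 4, 5, 6, 7, 8, 9, 10}, the full vertex set. Edge coverage: each edge of G has both endpoints in at least one bag. Running intersection: for every vertex, the bags containing it form a connected subtree. All three properties hold, so this is a valid tree decomposition of width max|bag| − 1 = 2, and hence tw(G) ≤ 2.

Yes; width 2.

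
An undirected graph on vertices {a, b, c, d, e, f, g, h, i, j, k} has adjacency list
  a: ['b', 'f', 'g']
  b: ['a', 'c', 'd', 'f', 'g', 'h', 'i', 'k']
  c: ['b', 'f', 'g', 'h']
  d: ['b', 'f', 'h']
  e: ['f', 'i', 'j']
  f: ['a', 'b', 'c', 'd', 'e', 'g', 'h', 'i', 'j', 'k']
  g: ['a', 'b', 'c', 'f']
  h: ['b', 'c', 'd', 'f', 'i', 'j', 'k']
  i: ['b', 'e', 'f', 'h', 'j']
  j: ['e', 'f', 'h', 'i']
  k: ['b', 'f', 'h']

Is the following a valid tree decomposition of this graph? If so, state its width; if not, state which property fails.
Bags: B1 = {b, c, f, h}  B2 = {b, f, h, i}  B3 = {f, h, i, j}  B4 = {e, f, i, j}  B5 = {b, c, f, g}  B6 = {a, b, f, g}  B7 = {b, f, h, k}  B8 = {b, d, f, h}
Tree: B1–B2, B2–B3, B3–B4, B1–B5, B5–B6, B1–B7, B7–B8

Every vertex of G appears in some bag (union = {a, b, c, d, e, f, g, h, i, j, k}); every edge is covered by a bag; and for each vertex v the set of bags containing v is connected in the bag tree. The decomposition is therefore valid. The largest bag has 4 vertices, so the width is 3.

Yes; width 3.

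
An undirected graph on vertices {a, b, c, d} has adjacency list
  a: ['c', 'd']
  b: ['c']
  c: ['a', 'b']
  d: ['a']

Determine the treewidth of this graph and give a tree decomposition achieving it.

Each bag holds 2 vertices, so the decomposition has width 1, which upper-bounds the treewidth. Since G has at least one edge (e.g. b–c), it is not an edgeless graph, so tw(G) ≥ 1. Therefore the treewidth is 1.

Treewidth 1.
Bags: B1 = {b, c}  B2 = {a, c}  B3 = {a, d}
Tree: B1–B2, B2–B3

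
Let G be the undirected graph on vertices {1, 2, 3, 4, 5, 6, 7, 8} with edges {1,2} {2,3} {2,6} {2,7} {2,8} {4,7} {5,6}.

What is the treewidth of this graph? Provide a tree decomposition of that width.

Treewidth 1.
Bags: B1 = {2, 6}  B2 = {2, 8}  B3 = {1, 2}  B4 = {2, 3}  B5 = {2, 7}  B6 = {5, 6}  B7 = {4, 7}
Tree: B1–B2, B1–B3, B3–B4, B2–B5, B1–B6, B5–B7

Every bag has size at most 2, so the width is 2 − 1 = 1 and tw(G) ≤ 1. Since G has at least one edge (e.g. 6–2), it is not an edgeless graph, so tw(G) ≥ 1. Therefore the treewidth is 1.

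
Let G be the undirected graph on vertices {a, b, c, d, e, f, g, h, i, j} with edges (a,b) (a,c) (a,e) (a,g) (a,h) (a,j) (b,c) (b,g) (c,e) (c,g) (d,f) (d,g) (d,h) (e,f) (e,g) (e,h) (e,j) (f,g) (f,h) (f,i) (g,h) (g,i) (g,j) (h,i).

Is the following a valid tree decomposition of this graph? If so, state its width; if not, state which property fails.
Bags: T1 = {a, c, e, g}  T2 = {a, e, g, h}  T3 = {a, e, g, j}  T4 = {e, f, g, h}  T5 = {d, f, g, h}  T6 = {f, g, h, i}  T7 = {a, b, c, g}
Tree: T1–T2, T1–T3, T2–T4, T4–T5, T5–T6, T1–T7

Yes; width 3.

Every vertex of G appears in some bag (union = {a, b, c, d, e, f, g, h, i, j}); every edge is covered by a bag; and for each vertex v the set of bags containing v is connected in the bag tree. The decomposition is therefore valid. The largest bag has 4 vertices, so the width is 3.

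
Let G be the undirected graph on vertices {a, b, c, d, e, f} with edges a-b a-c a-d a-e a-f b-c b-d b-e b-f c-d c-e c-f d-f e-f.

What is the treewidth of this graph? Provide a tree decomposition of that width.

Treewidth 4.
One optimal decomposition is:
Bags: B1 = {a, b, c, e, f}  B2 = {a, b, c, d, f}
Tree: B1–B2

Every bag has size at most 5, so the width is 5 − 1 = 4 and tw(G) ≤ 4. For the lower bound, the 5 vertices {a, b, c, d, f} are pairwise adjacent, and any tree decomposition puts a clique entirely inside one bag — forcing width ≥ 4. Combining the bounds, tw(G) = 4.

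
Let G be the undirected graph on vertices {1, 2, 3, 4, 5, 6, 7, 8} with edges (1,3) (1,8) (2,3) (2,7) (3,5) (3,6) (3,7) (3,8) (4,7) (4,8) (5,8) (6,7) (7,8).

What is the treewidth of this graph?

2

A width-2 tree decomposition is:
Bags: B1 = {4, 7, 8}  B2 = {3, 7, 8}  B3 = {3, 5, 8}  B4 = {2, 3, 7}  B5 = {3, 6, 7}  B6 = {1, 3, 8}
Tree: B1–B2, B2–B3, B2–B4, B4–B5, B2–B6
Each bag holds 3 vertices, so the decomposition has width 2, which upper-bounds the treewidth. Conversely, {1, 3, 8} is a clique of size 3, and the vertices of any clique must share a bag in every tree decomposition; so some bag has ≥ 3 vertices and tw(G) ≥ 2. Hence tw(G) = 2 exactly.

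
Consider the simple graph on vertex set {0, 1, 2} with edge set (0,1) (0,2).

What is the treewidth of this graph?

A width-1 tree decomposition is:
Bags: B1 = {0, 2}  B2 = {0, 1}
Tree: B1–B2
The largest bag has 2 vertices, giving width 1; this decomposition certifies tw(G) ≤ 1. Since G has at least one edge (e.g. 2–0), it is not an edgeless graph, so tw(G) ≥ 1. The upper and lower bounds meet at 1, so that is the treewidth.

1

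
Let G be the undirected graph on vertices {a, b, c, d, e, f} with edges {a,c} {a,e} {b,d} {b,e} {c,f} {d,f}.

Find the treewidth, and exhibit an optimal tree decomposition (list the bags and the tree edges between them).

Treewidth 2.
One such decomposition:
Bags: B1 = {a, c, e}  B2 = {c, e, f}  B3 = {d, e, f}  B4 = {b, d, e}
Tree: B1–B2, B2–B3, B3–B4

The largest bag has 3 vertices, giving width 2; this decomposition certifies tw(G) ≤ 2. The edges e–a–c–f–d–b–e form a cycle, so G is not a tree and its treewidth is at least 2. Therefore the treewidth is 2.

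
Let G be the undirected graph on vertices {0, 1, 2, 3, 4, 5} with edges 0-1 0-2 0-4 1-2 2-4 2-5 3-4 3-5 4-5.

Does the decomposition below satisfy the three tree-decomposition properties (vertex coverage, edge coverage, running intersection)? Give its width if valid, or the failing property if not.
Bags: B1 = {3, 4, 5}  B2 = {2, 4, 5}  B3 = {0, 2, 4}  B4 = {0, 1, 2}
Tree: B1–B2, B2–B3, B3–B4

Vertex coverage: the bags together contain {0, 1, 2, 3, 4, 5}, the full vertex set. Edge coverage: each edge of G has both endpoints in at least one bag. Running intersection: for every vertex, the bags containing it form a connected subtree. All three properties hold, so this is a valid tree decomposition of width max|bag| − 1 = 2, and hence tw(G) ≤ 2.

Yes; width 2.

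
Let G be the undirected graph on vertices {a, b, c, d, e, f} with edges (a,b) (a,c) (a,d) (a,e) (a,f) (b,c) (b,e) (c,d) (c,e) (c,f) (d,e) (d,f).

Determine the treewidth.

3

A width-3 tree decomposition is:
Bags: B1 = {a, b, c, e}  B2 = {a, c, d, e}  B3 = {a, c, d, f}
Tree: B1–B2, B2–B3
Every bag has size at most 4, so the width is 4 − 1 = 3 and tw(G) ≤ 3. For the lower bound, the 4 vertices {a, c, d, e} are pairwise adjacent, and any tree decomposition puts a clique entirely inside one bag — forcing width ≥ 3. Therefore the treewidth is 3.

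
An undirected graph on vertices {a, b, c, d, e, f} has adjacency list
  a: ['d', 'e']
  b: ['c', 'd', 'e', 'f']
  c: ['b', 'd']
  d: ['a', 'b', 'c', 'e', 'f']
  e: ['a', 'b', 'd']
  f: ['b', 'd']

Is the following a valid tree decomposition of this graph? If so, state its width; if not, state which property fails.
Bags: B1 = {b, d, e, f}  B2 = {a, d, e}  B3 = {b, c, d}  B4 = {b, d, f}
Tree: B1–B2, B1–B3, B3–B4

No — bags containing vertex f are not connected in the tree.

A tree decomposition must satisfy three properties: every vertex lies in some bag; for every edge, both endpoints lie together in some bag; and for every vertex, the bags containing it form a connected subtree. Here bags containing vertex f are not connected in the tree, so the decomposition is invalid.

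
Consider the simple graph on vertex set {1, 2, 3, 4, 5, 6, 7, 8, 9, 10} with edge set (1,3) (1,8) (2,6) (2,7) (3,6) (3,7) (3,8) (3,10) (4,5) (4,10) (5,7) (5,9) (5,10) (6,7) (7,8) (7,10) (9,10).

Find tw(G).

A width-2 tree decomposition is:
Bags: B1 = {3, 7, 10}  B2 = {3, 6, 7}  B3 = {3, 7, 8}  B4 = {5, 7, 10}  B5 = {4, 5, 10}  B6 = {1, 3, 8}  B7 = {2, 6, 7}  B8 = {5, 9, 10}
Tree: B1–B2, B2–B3, B1–B4, B4–B5, B3–B6, B2–B7, B4–B8
The largest bag has 3 vertices, giving width 2; this decomposition certifies tw(G) ≤ 2. Conversely, {1, 3, 8} is a clique of size 3, and the vertices of any clique must share a bag in every tree decomposition; so some bag has ≥ 3 vertices and tw(G) ≥ 2. Combining the bounds, tw(G) = 2.

2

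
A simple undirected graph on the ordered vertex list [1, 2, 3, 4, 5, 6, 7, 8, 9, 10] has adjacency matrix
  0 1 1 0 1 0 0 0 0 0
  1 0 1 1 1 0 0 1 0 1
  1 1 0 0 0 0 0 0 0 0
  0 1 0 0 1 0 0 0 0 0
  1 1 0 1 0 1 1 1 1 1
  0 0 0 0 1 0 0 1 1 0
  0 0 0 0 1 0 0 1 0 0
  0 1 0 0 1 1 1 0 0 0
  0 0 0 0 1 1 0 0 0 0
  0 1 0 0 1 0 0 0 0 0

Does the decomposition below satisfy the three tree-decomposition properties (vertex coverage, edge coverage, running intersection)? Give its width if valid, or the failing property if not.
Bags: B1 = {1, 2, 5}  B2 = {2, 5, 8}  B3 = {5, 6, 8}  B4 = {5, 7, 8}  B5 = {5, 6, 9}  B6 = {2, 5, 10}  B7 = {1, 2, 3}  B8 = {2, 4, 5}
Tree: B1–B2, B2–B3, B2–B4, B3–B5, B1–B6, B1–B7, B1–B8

Yes; width 2.

Every vertex of G appears in some bag (union = {1, 2, 3, 4, 5, 6, 7, 8, 9, 10}); every edge is covered by a bag; and for each vertex v the set of bags containing v is connected in the bag tree. The decomposition is therefore valid. The largest bag has 3 vertices, so the width is 2.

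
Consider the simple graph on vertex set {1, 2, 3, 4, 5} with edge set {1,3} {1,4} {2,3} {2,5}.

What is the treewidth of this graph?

1

A width-1 tree decomposition is:
Bags: B1 = {2, 3}  B2 = {2, 5}  B3 = {1, 3}  B4 = {1, 4}
Tree: B1–B2, B1–B3, B3–B4
Each bag holds 2 vertices, so the decomposition has width 1, which upper-bounds the treewidth. Any graph with an edge has treewidth ≥ 1, and G has the edge 2–3. The upper and lower bounds meet at 1, so that is the treewidth.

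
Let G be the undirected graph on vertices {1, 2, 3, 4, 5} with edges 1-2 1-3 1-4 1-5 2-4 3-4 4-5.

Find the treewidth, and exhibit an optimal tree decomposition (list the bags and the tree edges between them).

Every bag has size at most 3, so the width is 3 − 1 = 2 and tw(G) ≤ 2. For the lower bound, the 3 vertices {1, 2, 4} are pairwise adjacent, and any tree decomposition puts a clique entirely inside one bag — forcing width ≥ 2. Combining the bounds, tw(G) = 2.

Treewidth 2.
One optimal decomposition is:
Bags: B1 = {1, 3, 4}  B2 = {1, 4, 5}  B3 = {1, 2, 4}
Tree: B1–B2, B1–B3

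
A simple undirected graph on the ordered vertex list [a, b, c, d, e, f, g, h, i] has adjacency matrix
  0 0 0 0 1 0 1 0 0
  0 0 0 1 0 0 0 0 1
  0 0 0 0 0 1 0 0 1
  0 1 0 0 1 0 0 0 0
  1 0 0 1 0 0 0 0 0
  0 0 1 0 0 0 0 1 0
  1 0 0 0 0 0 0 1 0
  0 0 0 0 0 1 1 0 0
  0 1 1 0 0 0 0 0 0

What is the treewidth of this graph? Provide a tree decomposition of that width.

Treewidth 2.
Bags: B1 = {f, g, h}  B2 = {c, f, g}  B3 = {c, g, i}  B4 = {b, g, i}  B5 = {b, d, g}  B6 = {d, e, g}  B7 = {a, e, g}
Tree: B1–B2, B2–B3, B3–B4, B4–B5, B5–B6, B6–B7

Each bag holds 3 vertices, so the decomposition has width 2, which upper-bounds the treewidth. For the lower bound, G contains the cycle g–h–f–c–i–b–d–e–a–g, so G is not a forest; only forests have treewidth ≤ 1, hence tw(G) ≥ 2. Therefore the treewidth is 2.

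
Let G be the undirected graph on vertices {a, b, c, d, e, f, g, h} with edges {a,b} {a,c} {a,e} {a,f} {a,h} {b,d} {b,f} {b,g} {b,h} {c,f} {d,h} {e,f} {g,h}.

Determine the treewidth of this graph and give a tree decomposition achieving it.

Each bag holds 3 vertices, so the decomposition has width 2, which upper-bounds the treewidth. Conversely, {a, e, f} is a clique of size 3, and the vertices of any clique must share a bag in every tree decomposition; so some bag has ≥ 3 vertices and tw(G) ≥ 2. Therefore the treewidth is 2.

Treewidth 2.
One such decomposition:
Bags: B1 = {a, b, h}  B2 = {b, d, h}  B3 = {a, b, f}  B4 = {a, c, f}  B5 = {b, g, h}  B6 = {a, e, f}
Tree: B1–B2, B1–B3, B3–B4, B2–B5, B4–B6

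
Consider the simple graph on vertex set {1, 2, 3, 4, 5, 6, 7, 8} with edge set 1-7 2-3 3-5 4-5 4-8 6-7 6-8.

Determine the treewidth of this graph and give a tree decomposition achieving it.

Treewidth 1.
Bags: B1 = {2, 3}  B2 = {3, 5}  B3 = {4, 5}  B4 = {4, 8}  B5 = {6, 8}  B6 = {6, 7}  B7 = {1, 7}
Tree: B1–B2, B2–B3, B3–B4, B4–B5, B5–B6, B6–B7

The largest bag has 2 vertices, giving width 1; this decomposition certifies tw(G) ≤ 1. Since G has at least one edge (e.g. 2–3), it is not an edgeless graph, so tw(G) ≥ 1. Combining the bounds, tw(G) = 1.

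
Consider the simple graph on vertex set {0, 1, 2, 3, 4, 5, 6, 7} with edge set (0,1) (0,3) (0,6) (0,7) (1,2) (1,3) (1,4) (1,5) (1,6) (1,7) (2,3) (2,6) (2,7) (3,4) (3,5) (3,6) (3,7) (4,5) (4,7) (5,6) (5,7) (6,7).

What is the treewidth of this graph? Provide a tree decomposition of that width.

The largest bag has 5 vertices, giving width 4; this decomposition certifies tw(G) ≤ 4. For the lower bound, the 5 vertices {1, 3, 4, 5, 7} are pairwise adjacent, and any tree decomposition puts a clique entirely inside one bag — forcing width ≥ 4. The upper and lower bounds meet at 4, so that is the treewidth.

Treewidth 4.
One optimal decomposition is:
Bags: B1 = {1, 3, 4, 5, 7}  B2 = {1, 3, 5, 6, 7}  B3 = {0, 1, 3, 6, 7}  B4 = {1, 2, 3, 6, 7}
Tree: B1–B2, B2–B3, B2–B4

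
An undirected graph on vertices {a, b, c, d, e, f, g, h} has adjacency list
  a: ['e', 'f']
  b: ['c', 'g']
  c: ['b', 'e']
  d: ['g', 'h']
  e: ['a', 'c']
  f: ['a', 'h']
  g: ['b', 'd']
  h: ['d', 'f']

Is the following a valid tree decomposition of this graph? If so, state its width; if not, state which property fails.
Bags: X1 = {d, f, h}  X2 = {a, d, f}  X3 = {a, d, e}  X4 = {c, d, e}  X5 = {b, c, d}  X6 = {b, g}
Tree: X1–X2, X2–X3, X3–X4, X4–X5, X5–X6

A tree decomposition must satisfy three properties: every vertex lies in some bag; for every edge, both endpoints lie together in some bag; and for every vertex, the bags containing it form a connected subtree. Here edge (d,g) lies in no bag, so the decomposition is invalid.

No — edge (d,g) lies in no bag.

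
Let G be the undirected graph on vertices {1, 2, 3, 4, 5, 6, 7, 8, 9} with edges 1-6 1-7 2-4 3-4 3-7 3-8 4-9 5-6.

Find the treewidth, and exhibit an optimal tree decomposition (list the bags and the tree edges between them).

Each bag holds 2 vertices, so the decomposition has width 1, which upper-bounds the treewidth. Since G has at least one edge (e.g. 7–3), it is not an edgeless graph, so tw(G) ≥ 1. Hence tw(G) = 1 exactly.

Treewidth 1.
One such decomposition:
Bags: B1 = {3, 7}  B2 = {1, 7}  B3 = {1, 6}  B4 = {3, 4}  B5 = {4, 9}  B6 = {3, 8}  B7 = {5, 6}  B8 = {2, 4}
Tree: B1–B2, B2–B3, B1–B4, B4–B5, B1–B6, B3–B7, B4–B8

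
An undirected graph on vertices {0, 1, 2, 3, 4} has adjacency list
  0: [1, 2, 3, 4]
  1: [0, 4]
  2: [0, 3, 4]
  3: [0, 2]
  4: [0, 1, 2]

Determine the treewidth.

2

A width-2 tree decomposition is:
Bags: B1 = {0, 1, 4}  B2 = {0, 2, 4}  B3 = {0, 2, 3}
Tree: B1–B2, B2–B3
Each bag holds 3 vertices, so the decomposition has width 2, which upper-bounds the treewidth. On the other hand G contains the 3-clique {0, 1, 4}. A clique must lie in a single bag of any decomposition, so no decomposition can have width below 2. Combining the bounds, tw(G) = 2.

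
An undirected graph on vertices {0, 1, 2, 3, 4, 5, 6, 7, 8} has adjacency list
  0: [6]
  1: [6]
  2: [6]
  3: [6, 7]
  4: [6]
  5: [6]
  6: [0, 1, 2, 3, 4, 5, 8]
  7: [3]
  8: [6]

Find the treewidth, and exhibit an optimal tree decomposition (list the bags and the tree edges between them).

Every bag has size at most 2, so the width is 2 − 1 = 1 and tw(G) ≤ 1. Any graph with an edge has treewidth ≥ 1, and G has the edge 3–6. The upper and lower bounds meet at 1, so that is the treewidth.

Treewidth 1.
One such decomposition:
Bags: B1 = {3, 6}  B2 = {6, 8}  B3 = {3, 7}  B4 = {4, 6}  B5 = {2, 6}  B6 = {1, 6}  B7 = {0, 6}  B8 = {5, 6}
Tree: B1–B2, B1–B3, B1–B4, B4–B5, B1–B6, B4–B7, B6–B8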